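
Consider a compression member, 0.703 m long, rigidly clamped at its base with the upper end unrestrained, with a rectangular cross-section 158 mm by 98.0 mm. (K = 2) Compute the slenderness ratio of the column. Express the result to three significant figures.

λ ≈ 49.7

For a rectangle r_min = b/√12 = 98.0/√12 = 28.29 mm
L_e = K·L = 2 × 0.703 m = 1.406 m = 1406.0 mm
λ = L_e / r_min = 1406.0 / 28.29 = 49.7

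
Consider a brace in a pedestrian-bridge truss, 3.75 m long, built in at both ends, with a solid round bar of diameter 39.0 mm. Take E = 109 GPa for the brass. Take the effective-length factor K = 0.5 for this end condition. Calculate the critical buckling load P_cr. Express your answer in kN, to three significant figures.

P_cr ≈ 34.7 kN

I = πd⁴/64 = π×39.0⁴/64 = 1.136×10^5 mm⁴
I = 1.136×10^5 mm⁴ = 1.136×10^-7 m⁴
Effective length L_e = K·L = 0.5 × 3.75 = 1.875 m
P_cr = π²EI / L_e² = π² × 109×10⁹ × 1.136×10^-7 / 1.875² = 3.475×10^4 N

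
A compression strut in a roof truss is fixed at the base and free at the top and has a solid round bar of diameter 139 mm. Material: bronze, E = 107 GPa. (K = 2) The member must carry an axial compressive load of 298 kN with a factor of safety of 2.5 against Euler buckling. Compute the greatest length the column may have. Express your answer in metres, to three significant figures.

L_max ≈ 2.55 m

I = πd⁴/64 = π×139⁴/64 = 1.832×10^7 mm⁴
I = 1.832×10^-5 m⁴
Required critical load P_cr = n·P = 2.5 × 298 = 745.0 kN = 7.450×10^5 N
From P_cr = π²EI/(K·L)²:  L = (1/K)·√(π²EI/P_cr) = (1/2)·√(π²×1.07×10^11×1.832×10^-5/7.450×10^5)
L = 2.55 m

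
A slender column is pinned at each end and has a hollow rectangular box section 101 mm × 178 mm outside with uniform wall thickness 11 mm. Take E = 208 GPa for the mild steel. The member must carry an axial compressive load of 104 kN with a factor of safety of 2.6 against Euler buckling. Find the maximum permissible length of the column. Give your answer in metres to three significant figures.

Inner dimensions: h_i = 178 − 2×11 = 156.0 mm, b_i = 101 − 2×11 = 79.00 mm
Weak-axis I_min = (h_o·b_o³ − h_i·b_i³)/12 with b_o = 101, b_i = 79.00 mm (shorter outer/inner sides).
I_min = (178×101³ − 156.0×79.00³)/12 = 8.873×10^6 mm⁴
I = 8.873×10^-6 m⁴
Required critical load P_cr = n·P = 2.6 × 104 = 270.4 kN = 2.704×10^5 N
From P_cr = π²EI/(K·L)²:  L = (1/K)·√(π²EI/P_cr) = (1/1)·√(π²×2.08×10^11×8.873×10^-6/2.704×10^5)
L = 8.21 m

L_max ≈ 8.21 m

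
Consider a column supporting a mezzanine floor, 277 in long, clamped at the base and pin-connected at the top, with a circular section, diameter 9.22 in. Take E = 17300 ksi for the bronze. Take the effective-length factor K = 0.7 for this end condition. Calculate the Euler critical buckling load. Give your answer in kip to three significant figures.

I = πd⁴/64 = π×9.22⁴/64 = 354.7 in⁴
Effective length L_e = K·L = 0.7 × 277 = 193.9 in
P_cr = π²EI / L_e² = π² × 17300×10³ × 354.7 / 193.9² = 1.611×10^6 lb

P_cr ≈ 1610 kip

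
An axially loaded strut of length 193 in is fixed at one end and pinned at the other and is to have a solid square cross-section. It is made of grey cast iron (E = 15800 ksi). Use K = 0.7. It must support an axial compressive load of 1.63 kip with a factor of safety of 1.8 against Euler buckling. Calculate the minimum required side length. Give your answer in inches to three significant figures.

a ≈ 1.42 in

Required P_cr = n·P = 1.8 × 1.63 = 2.934 kip
L_e = K·L = 0.7 × 193 = 135.1 in
Required I = P_cr·L_e²/(π²E) = 2.934×10^3 × 135.1² / (π² × 1.58×10^7) = 0.3434 in⁴
Solid square: I = a⁴/12  ⇒  a = (12I)^(1/4) = (12×0.3434)^(1/4) = 1.42 in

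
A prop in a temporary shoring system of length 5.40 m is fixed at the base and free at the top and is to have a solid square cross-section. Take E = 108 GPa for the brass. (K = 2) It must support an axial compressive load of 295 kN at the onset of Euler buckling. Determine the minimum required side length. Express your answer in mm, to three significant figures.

a ≈ 140 mm

L_e = K·L = 2 × 5.40 = 10.80 m
Required I = P_cr·L_e²/(π²E) = 2.950×10^5 × 10.80² / (π² × 1.08×10^11) = 3.228×10^-5 m⁴
I_req = 3.228×10^7 mm⁴
Solid square: I = a⁴/12  ⇒  a = (12I)^(1/4) = (12×3.228×10^7)^(1/4) = 140 mm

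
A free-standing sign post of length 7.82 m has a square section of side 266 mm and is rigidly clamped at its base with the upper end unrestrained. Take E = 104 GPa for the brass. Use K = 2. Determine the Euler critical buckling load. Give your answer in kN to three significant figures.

I = a⁴/12 = 266⁴/12 = 4.172×10^8 mm⁴
I = 4.172×10^8 mm⁴ = 4.172×10^-4 m⁴
Effective length L_e = K·L = 2 × 7.82 = 15.64 m
P_cr = π²EI / L_e² = π² × 104×10⁹ × 4.172×10^-4 / 15.64² = 1.751×10^6 N

P_cr ≈ 1750 kN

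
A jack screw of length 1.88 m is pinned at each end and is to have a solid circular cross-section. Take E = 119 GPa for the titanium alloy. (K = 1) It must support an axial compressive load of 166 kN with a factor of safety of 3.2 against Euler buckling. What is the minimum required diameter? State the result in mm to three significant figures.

d ≈ 75.5 mm

Required P_cr = n·P = 3.2 × 166 = 531.2 kN
L_e = K·L = 1 × 1.88 = 1.880 m
Required I = P_cr·L_e²/(π²E) = 5.312×10^5 × 1.880² / (π² × 1.19×10^11) = 1.599×10^-6 m⁴
I_req = 1.599×10^6 mm⁴
Solid circle: I = πd⁴/64  ⇒  d = (64I/π)^(1/4) = (64×1.599×10^6/π)^(1/4) = 75.5 mm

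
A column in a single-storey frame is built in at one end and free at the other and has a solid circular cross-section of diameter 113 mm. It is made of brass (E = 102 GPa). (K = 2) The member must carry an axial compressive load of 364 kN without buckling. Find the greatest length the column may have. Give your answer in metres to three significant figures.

L_max ≈ 2.35 m

I = πd⁴/64 = π×113⁴/64 = 8.004×10^6 mm⁴
I = 8.004×10^-6 m⁴
At the buckling limit P_cr = P = 3.640×10^5 N
From P_cr = π²EI/(K·L)²:  L = (1/K)·√(π²EI/P_cr) = (1/2)·√(π²×1.02×10^11×8.004×10^-6/3.640×10^5)
L = 2.35 m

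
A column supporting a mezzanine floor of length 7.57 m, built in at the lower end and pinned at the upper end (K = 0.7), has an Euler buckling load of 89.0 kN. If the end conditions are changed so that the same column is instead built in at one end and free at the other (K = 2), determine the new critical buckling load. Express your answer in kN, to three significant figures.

P_cr ∝ 1/K², so P_cr,new = P_cr,old × (K_old/K_new)² = 89.0 × (0.7/2)²
= 89.0 × 0.1225 = 10.9 kN

P_cr ≈ 10.9 kN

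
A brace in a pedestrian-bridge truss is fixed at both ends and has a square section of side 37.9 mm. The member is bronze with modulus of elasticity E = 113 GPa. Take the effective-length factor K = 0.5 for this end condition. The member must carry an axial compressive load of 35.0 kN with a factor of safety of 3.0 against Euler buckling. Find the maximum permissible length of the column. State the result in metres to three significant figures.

L_max ≈ 2.70 m

I = a⁴/12 = 37.9⁴/12 = 1.719×10^5 mm⁴
I = 1.719×10^-7 m⁴
Required critical load P_cr = n·P = 3.0 × 35.0 = 105.0 kN = 1.050×10^5 N
From P_cr = π²EI/(K·L)²:  L = (1/K)·√(π²EI/P_cr) = (1/0.5)·√(π²×1.13×10^11×1.719×10^-7/1.050×10^5)
L = 2.70 m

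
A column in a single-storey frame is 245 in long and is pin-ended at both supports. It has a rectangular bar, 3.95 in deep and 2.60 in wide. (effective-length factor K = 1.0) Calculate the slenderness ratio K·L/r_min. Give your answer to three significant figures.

λ ≈ 326

Buckling occurs about the weak axis: I_min = h·b³/12 with b = 2.60 in (the shorter side).
I_min = 3.95×2.60³/12 = 5.785 in⁴
A = 10.27 in²;  r_min = √(I/A) = √(5.785/10.27) = 0.7506 in
L_e = K·L = 1 × 245 = 245.0 in
λ = L_e / r_min = 245.00 / 0.7506 = 326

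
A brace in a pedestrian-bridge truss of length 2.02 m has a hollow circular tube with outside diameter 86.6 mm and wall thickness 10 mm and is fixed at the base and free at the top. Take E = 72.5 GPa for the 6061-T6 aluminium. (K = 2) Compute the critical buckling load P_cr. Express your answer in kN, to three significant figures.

Inner diameter d_i = 86.6 − 2×10 = 66.60 mm
I = π(d_o⁴ − d_i⁴)/64 = π(86.6⁴ − 66.60⁴)/64 = 1.795×10^6 mm⁴
I = 1.795×10^6 mm⁴ = 1.795×10^-6 m⁴
Effective length L_e = K·L = 2 × 2.02 = 4.040 m
P_cr = π²EI / L_e² = π² × 72.5×10⁹ × 1.795×10^-6 / 4.040² = 7.870×10^4 N

P_cr ≈ 78.7 kN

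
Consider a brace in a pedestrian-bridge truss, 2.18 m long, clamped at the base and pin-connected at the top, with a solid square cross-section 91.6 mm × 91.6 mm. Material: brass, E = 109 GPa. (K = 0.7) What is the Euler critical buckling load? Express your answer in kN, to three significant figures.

P_cr ≈ 2710 kN

I = a⁴/12 = 91.6⁴/12 = 5.867×10^6 mm⁴
I = 5.867×10^6 mm⁴ = 5.867×10^-6 m⁴
Effective length L_e = K·L = 0.7 × 2.18 = 1.526 m
P_cr = π²EI / L_e² = π² × 109×10⁹ × 5.867×10^-6 / 1.526² = 2.710×10^6 N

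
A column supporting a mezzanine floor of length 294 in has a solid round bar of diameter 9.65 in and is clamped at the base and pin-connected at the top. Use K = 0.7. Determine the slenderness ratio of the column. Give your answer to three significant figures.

I = πd⁴/64 = π×9.65⁴/64 = 425.7 in⁴
A = 73.14 in²;  r_min = √(I/A) = √(425.7/73.14) = 2.412 in
L_e = K·L = 0.7 × 294 = 205.8 in
λ = L_e / r_min = 205.80 / 2.412 = 85.3

λ ≈ 85.3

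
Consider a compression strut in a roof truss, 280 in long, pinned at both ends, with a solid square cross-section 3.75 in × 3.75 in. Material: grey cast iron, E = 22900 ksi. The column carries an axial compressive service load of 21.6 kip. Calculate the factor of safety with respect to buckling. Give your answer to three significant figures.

n ≈ 2.20

I = a⁴/12 = 3.75⁴/12 = 16.48 in⁴
Effective length L_e = K·L = 1 × 280 = 280.0 in
P_cr = π²EI / L_e² = π² × 22900×10³ × 16.48 / 280.0² = 4.751×10^4 lb
Factor of safety n = P_cr / P = 47.508 / 21.6 = 2.20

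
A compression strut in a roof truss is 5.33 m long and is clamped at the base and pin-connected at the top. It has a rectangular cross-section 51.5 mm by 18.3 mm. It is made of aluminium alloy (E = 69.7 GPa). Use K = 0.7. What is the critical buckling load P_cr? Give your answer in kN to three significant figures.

P_cr ≈ 1.30 kN

Buckling occurs about the weak axis: I_min = h·b³/12 with b = 18.3 mm (the shorter side).
I_min = 51.5×18.3³/12 = 2.630×10^4 mm⁴
I = 2.630×10^4 mm⁴ = 2.630×10^-8 m⁴
Effective length L_e = K·L = 0.7 × 5.33 = 3.731 m
P_cr = π²EI / L_e² = π² × 69.7×10⁹ × 2.630×10^-8 / 3.731² = 1.300×10^3 N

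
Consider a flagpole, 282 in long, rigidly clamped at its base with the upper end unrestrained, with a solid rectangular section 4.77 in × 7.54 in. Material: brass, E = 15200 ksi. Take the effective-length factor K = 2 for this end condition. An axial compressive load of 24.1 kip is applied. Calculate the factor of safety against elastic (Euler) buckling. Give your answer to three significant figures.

n ≈ 1.33

Buckling occurs about the weak axis: I_min = h·b³/12 with b = 4.77 in (the shorter side).
I_min = 7.54×4.77³/12 = 68.19 in⁴
Effective length L_e = K·L = 2 × 282 = 564.0 in
P_cr = π²EI / L_e² = π² × 15200×10³ × 68.19 / 564.0² = 3.216×10^4 lb
Factor of safety n = P_cr / P = 32.161 / 24.1 = 1.33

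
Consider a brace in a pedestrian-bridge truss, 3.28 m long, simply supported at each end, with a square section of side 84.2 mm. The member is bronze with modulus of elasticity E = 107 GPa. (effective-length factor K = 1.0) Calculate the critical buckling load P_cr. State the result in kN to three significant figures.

I = a⁴/12 = 84.2⁴/12 = 4.189×10^6 mm⁴
I = 4.189×10^6 mm⁴ = 4.189×10^-6 m⁴
Effective length L_e = K·L = 1 × 3.28 = 3.280 m
P_cr = π²EI / L_e² = π² × 107×10⁹ × 4.189×10^-6 / 3.280² = 4.112×10^5 N

P_cr ≈ 411 kN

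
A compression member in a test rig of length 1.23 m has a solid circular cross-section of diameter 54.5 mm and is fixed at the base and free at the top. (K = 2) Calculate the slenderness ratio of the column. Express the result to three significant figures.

λ ≈ 181

I = πd⁴/64 = π×54.5⁴/64 = 4.331×10^5 mm⁴
A = 2.333×10^3 mm²;  r_min = √(I/A) = √(4.331×10^5/2.333×10^3) = 13.63 mm
L_e = K·L = 2 × 1.23 m = 2.460 m = 2460.0 mm
λ = L_e / r_min = 2460.0 / 13.63 = 181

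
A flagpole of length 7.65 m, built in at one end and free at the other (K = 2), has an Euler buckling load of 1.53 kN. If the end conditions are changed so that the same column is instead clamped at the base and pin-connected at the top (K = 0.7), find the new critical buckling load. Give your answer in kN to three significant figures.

P_cr ∝ 1/K², so P_cr,new = P_cr,old × (K_old/K_new)² = 1.53 × (2/0.7)²
= 1.53 × 8.163 = 12.5 kN

P_cr ≈ 12.5 kN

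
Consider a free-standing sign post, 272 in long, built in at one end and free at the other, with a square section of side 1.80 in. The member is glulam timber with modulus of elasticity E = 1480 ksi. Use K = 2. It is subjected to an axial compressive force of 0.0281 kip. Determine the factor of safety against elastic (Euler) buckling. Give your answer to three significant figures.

I = a⁴/12 = 1.80⁴/12 = 0.8748 in⁴
Effective length L_e = K·L = 2 × 272 = 544.0 in
P_cr = π²EI / L_e² = π² × 1480×10³ × 0.8748 / 544.0² = 43.18 lb
Factor of safety n = P_cr / P = 0.043179 / 0.0281 = 1.54

n ≈ 1.54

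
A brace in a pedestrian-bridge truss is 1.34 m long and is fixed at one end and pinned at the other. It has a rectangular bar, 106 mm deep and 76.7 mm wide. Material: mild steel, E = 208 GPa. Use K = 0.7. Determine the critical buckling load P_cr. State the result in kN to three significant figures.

Buckling occurs about the weak axis: I_min = h·b³/12 with b = 76.7 mm (the shorter side).
I_min = 106×76.7³/12 = 3.986×10^6 mm⁴
I = 3.986×10^6 mm⁴ = 3.986×10^-6 m⁴
Effective length L_e = K·L = 0.7 × 1.34 = 0.9380 m
P_cr = π²EI / L_e² = π² × 208×10⁹ × 3.986×10^-6 / 0.9380² = 9.300×10^6 N

P_cr ≈ 9300 kN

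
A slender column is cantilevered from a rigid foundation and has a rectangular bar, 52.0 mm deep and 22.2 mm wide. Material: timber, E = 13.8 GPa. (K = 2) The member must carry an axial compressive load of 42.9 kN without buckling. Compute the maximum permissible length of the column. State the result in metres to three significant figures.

Buckling occurs about the weak axis: I_min = h·b³/12 with b = 22.2 mm (the shorter side).
I_min = 52.0×22.2³/12 = 4.741×10^4 mm⁴
I = 4.741×10^-8 m⁴
At the buckling limit P_cr = P = 4.290×10^4 N
From P_cr = π²EI/(K·L)²:  L = (1/K)·√(π²EI/P_cr) = (1/2)·√(π²×1.38×10^10×4.741×10^-8/4.290×10^4)
L = 0.194 m

L_max ≈ 0.194 m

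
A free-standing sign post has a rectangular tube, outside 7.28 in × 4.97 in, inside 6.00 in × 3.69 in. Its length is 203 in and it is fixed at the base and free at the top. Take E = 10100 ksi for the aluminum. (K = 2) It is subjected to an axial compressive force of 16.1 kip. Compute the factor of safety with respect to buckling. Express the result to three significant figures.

n ≈ 1.85

Weak-axis I_min = (h_o·b_o³ − h_i·b_i³)/12 with b_o = 4.97, b_i = 3.690 in (shorter outer/inner sides).
I_min = (7.28×4.97³ − 6.000×3.690³)/12 = 49.35 in⁴
Effective length L_e = K·L = 2 × 203 = 406.0 in
P_cr = π²EI / L_e² = π² × 10100×10³ × 49.35 / 406.0² = 2.985×10^4 lb
Factor of safety n = P_cr / P = 29.847 / 16.1 = 1.85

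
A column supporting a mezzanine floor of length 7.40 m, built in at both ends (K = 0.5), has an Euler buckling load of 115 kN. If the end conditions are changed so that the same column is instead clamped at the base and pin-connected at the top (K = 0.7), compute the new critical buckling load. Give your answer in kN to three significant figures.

P_cr ∝ 1/K², so P_cr,new = P_cr,old × (K_old/K_new)² = 115 × (0.5/0.7)²
= 115 × 0.5102 = 58.7 kN

P_cr ≈ 58.7 kN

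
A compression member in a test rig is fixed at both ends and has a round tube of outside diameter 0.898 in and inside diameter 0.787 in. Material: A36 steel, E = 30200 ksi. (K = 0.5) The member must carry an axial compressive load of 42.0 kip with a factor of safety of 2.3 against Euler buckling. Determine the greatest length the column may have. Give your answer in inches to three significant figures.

d_o = 0.898 in, d_i = 0.787 in
I = π(d_o⁴ − d_i⁴)/64 = π(0.898⁴ − 0.7870⁴)/64 = 1.309×10^-2 in⁴
Required critical load P_cr = n·P = 2.3 × 42.0 = 96.60 kip = 9.660×10^4 lb
From P_cr = π²EI/(K·L)²:  L = (1/K)·√(π²EI/P_cr) = (1/0.5)·√(π²×3.02×10^7×1.309×10^-2/9.660×10^4)
L = 12.7 in

L_max ≈ 12.7 in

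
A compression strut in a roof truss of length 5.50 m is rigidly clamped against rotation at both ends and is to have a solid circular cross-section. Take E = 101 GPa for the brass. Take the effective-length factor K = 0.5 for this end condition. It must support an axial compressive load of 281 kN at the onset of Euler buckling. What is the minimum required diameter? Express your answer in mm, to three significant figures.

L_e = K·L = 0.5 × 5.50 = 2.750 m
Required I = P_cr·L_e²/(π²E) = 2.810×10^5 × 2.750² / (π² × 1.01×10^11) = 2.132×10^-6 m⁴
I_req = 2.132×10^6 mm⁴
Solid circle: I = πd⁴/64  ⇒  d = (64I/π)^(1/4) = (64×2.132×10^6/π)^(1/4) = 81.2 mm

d ≈ 81.2 mm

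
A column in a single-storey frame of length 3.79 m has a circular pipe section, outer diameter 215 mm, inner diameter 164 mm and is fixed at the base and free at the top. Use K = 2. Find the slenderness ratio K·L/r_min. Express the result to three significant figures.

λ ≈ 112

d_o = 215 mm, d_i = 164 mm
I = π(d_o⁴ − d_i⁴)/64 = π(215⁴ − 164.0⁴)/64 = 6.938×10^7 mm⁴
A = 1.518×10^4 mm²;  r_min = √(I/A) = √(6.938×10^7/1.518×10^4) = 67.60 mm
L_e = K·L = 2 × 3.79 m = 7.580 m = 7580.0 mm
λ = L_e / r_min = 7580.0 / 67.60 = 112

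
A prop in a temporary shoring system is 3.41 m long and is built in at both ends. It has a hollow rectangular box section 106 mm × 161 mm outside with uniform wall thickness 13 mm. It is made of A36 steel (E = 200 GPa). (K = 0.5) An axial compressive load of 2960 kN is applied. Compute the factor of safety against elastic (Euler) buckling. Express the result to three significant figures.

n ≈ 2.34

Inner dimensions: h_i = 161 − 2×13 = 135.0 mm, b_i = 106 − 2×13 = 80.00 mm
Weak-axis I_min = (h_o·b_o³ − h_i·b_i³)/12 with b_o = 106, b_i = 80.00 mm (shorter outer/inner sides).
I_min = (161×106³ − 135.0×80.00³)/12 = 1.022×10^7 mm⁴
I = 1.022×10^7 mm⁴ = 1.022×10^-5 m⁴
Effective length L_e = K·L = 0.5 × 3.41 = 1.705 m
P_cr = π²EI / L_e² = π² × 200×10⁹ × 1.022×10^-5 / 1.705² = 6.939×10^6 N
Factor of safety n = P_cr / P = 6939.2 / 2960 = 2.34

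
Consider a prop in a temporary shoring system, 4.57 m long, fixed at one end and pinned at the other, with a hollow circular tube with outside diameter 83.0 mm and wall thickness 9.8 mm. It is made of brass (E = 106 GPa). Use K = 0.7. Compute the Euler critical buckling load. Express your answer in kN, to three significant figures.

P_cr ≈ 157 kN

Inner diameter d_i = 83.0 − 2×9.8 = 63.40 mm
I = π(d_o⁴ − d_i⁴)/64 = π(83.0⁴ − 63.40⁴)/64 = 1.537×10^6 mm⁴
I = 1.537×10^6 mm⁴ = 1.537×10^-6 m⁴
Effective length L_e = K·L = 0.7 × 4.57 = 3.199 m
P_cr = π²EI / L_e² = π² × 106×10⁹ × 1.537×10^-6 / 3.199² = 1.571×10^5 N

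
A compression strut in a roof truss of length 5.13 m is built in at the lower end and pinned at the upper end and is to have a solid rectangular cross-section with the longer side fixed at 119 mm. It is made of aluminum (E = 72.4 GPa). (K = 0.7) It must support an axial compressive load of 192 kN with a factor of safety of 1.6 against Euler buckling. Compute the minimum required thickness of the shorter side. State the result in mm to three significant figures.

b ≈ 82.4 mm

Required P_cr = n·P = 1.6 × 192 = 307.2 kN
L_e = K·L = 0.7 × 5.13 = 3.591 m
Required I = P_cr·L_e²/(π²E) = 3.072×10^5 × 3.591² / (π² × 7.24×10^10) = 5.544×10^-6 m⁴
I_req = 5.544×10^6 mm⁴
Rectangle, weak axis: I_min = h·b³/12 with h = 119 mm fixed  ⇒  b = (12I/h)^(1/3) = 82.4 mm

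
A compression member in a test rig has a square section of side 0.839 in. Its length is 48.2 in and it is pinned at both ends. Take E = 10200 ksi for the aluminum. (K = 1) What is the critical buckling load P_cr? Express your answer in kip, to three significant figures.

I = a⁴/12 = 0.839⁴/12 = 4.129×10^-2 in⁴
Effective length L_e = K·L = 1 × 48.2 = 48.20 in
P_cr = π²EI / L_e² = π² × 10200×10³ × 4.129×10^-2 / 48.20² = 1.789×10^3 lb

P_cr ≈ 1.79 kip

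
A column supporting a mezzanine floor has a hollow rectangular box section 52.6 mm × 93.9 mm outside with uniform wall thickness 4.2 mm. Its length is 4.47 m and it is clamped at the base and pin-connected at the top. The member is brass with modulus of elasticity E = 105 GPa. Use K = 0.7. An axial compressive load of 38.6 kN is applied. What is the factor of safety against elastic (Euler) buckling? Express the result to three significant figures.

n ≈ 1.44

Inner dimensions: h_i = 93.9 − 2×4.2 = 85.50 mm, b_i = 52.6 − 2×4.2 = 44.20 mm
Weak-axis I_min = (h_o·b_o³ − h_i·b_i³)/12 with b_o = 52.6, b_i = 44.20 mm (shorter outer/inner sides).
I_min = (93.9×52.6³ − 85.50×44.20³)/12 = 5.235×10^5 mm⁴
I = 5.235×10^5 mm⁴ = 5.235×10^-7 m⁴
Effective length L_e = K·L = 0.7 × 4.47 = 3.129 m
P_cr = π²EI / L_e² = π² × 105×10⁹ × 5.235×10^-7 / 3.129² = 5.541×10^4 N
Factor of safety n = P_cr / P = 55.414 / 38.6 = 1.44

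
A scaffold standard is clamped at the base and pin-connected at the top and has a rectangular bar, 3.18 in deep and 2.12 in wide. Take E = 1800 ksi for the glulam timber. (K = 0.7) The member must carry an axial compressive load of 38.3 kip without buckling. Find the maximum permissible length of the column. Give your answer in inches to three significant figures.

Buckling occurs about the weak axis: I_min = h·b³/12 with b = 2.12 in (the shorter side).
I_min = 3.18×2.12³/12 = 2.525 in⁴
At the buckling limit P_cr = P = 3.830×10^4 lb
From P_cr = π²EI/(K·L)²:  L = (1/K)·√(π²EI/P_cr) = (1/0.7)·√(π²×1.80×10^6×2.525/3.830×10^4)
L = 48.9 in

L_max ≈ 48.9 in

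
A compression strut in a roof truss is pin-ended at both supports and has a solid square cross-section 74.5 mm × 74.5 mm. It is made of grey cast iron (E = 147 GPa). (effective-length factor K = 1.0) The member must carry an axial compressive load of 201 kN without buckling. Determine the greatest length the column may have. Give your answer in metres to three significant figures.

I = a⁴/12 = 74.5⁴/12 = 2.567×10^6 mm⁴
I = 2.567×10^-6 m⁴
At the buckling limit P_cr = P = 2.010×10^5 N
From P_cr = π²EI/(K·L)²:  L = (1/K)·√(π²EI/P_cr) = (1/1)·√(π²×1.47×10^11×2.567×10^-6/2.010×10^5)
L = 4.30 m

L_max ≈ 4.30 m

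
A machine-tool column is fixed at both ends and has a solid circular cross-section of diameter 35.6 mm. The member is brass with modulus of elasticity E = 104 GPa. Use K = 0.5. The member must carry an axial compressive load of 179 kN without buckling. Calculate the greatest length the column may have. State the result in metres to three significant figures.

L_max ≈ 1.34 m

I = πd⁴/64 = π×35.6⁴/64 = 7.884×10^4 mm⁴
I = 7.884×10^-8 m⁴
At the buckling limit P_cr = P = 1.790×10^5 N
From P_cr = π²EI/(K·L)²:  L = (1/K)·√(π²EI/P_cr) = (1/0.5)·√(π²×1.04×10^11×7.884×10^-8/1.790×10^5)
L = 1.34 m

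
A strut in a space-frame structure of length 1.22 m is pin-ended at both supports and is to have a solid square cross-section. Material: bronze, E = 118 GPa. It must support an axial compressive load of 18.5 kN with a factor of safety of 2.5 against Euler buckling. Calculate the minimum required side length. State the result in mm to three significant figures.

Required P_cr = n·P = 2.5 × 18.5 = 46.25 kN
L_e = K·L = 1 × 1.22 = 1.220 m
Required I = P_cr·L_e²/(π²E) = 4.625×10^4 × 1.220² / (π² × 1.18×10^11) = 5.911×10^-8 m⁴
I_req = 5.911×10^4 mm⁴
Solid square: I = a⁴/12  ⇒  a = (12I)^(1/4) = (12×5.911×10^4)^(1/4) = 29.0 mm

a ≈ 29.0 mm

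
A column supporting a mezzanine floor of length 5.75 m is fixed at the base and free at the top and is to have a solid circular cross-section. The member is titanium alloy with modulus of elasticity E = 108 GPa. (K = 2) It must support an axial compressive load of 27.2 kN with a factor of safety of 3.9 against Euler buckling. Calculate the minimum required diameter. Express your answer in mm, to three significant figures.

d ≈ 128 mm

Required P_cr = n·P = 3.9 × 27.2 = 106.1 kN
L_e = K·L = 2 × 5.75 = 11.50 m
Required I = P_cr·L_e²/(π²E) = 1.061×10^5 × 11.50² / (π² × 1.08×10^11) = 1.316×10^-5 m⁴
I_req = 1.316×10^7 mm⁴
Solid circle: I = πd⁴/64  ⇒  d = (64I/π)^(1/4) = (64×1.316×10^7/π)^(1/4) = 128 mm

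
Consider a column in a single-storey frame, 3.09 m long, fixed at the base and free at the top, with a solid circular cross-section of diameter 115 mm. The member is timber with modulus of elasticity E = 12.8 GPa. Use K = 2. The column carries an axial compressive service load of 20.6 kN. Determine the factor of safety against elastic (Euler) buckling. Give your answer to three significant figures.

n ≈ 1.38

I = πd⁴/64 = π×115⁴/64 = 8.585×10^6 mm⁴
I = 8.585×10^6 mm⁴ = 8.585×10^-6 m⁴
Effective length L_e = K·L = 2 × 3.09 = 6.180 m
P_cr = π²EI / L_e² = π² × 12.8×10⁹ × 8.585×10^-6 / 6.180² = 2.840×10^4 N
Factor of safety n = P_cr / P = 28.398 / 20.6 = 1.38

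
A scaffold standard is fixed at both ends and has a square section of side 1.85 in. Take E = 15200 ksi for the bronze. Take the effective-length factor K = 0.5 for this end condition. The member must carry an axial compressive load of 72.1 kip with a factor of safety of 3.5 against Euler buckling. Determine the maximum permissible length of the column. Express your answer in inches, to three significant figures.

I = a⁴/12 = 1.85⁴/12 = 0.9761 in⁴
Required critical load P_cr = n·P = 3.5 × 72.1 = 252.3 kip = 2.523×10^5 lb
From P_cr = π²EI/(K·L)²:  L = (1/K)·√(π²EI/P_cr) = (1/0.5)·√(π²×1.52×10^7×0.9761/2.523×10^5)
L = 48.2 in

L_max ≈ 48.2 in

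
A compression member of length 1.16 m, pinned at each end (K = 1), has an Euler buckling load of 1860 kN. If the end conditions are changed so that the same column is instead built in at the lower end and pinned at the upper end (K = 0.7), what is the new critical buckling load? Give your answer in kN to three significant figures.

P_cr ∝ 1/K², so P_cr,new = P_cr,old × (K_old/K_new)² = 1860 × (1/0.7)²
= 1860 × 2.041 = 3800 kN

P_cr ≈ 3800 kN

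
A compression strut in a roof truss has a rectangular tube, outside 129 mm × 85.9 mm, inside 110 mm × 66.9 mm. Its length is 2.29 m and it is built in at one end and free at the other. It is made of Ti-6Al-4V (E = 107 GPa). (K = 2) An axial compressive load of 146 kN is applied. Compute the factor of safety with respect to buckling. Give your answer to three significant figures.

n ≈ 1.40

Weak-axis I_min = (h_o·b_o³ − h_i·b_i³)/12 with b_o = 85.9, b_i = 66.90 mm (shorter outer/inner sides).
I_min = (129×85.9³ − 110.0×66.90³)/12 = 4.069×10^6 mm⁴
I = 4.069×10^6 mm⁴ = 4.069×10^-6 m⁴
Effective length L_e = K·L = 2 × 2.29 = 4.580 m
P_cr = π²EI / L_e² = π² × 107×10⁹ × 4.069×10^-6 / 4.580² = 2.049×10^5 N
Factor of safety n = P_cr / P = 204.86 / 146 = 1.40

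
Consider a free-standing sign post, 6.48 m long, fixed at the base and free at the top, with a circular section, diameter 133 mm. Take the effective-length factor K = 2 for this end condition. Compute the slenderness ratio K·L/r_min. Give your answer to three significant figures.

λ ≈ 390

For a solid circle r = d/4 = 133/4 = 33.25 mm
L_e = K·L = 2 × 6.48 m = 12.96 m = 12960 mm
λ = L_e / r_min = 12960 / 33.25 = 390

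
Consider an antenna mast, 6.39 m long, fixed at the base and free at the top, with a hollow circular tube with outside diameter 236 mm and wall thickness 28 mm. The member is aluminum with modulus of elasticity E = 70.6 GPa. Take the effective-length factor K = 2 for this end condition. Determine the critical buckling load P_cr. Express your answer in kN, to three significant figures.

Inner diameter d_i = 236 − 2×28 = 180.0 mm
I = π(d_o⁴ − d_i⁴)/64 = π(236⁴ − 180.0⁴)/64 = 1.007×10^8 mm⁴
I = 1.007×10^8 mm⁴ = 1.007×10^-4 m⁴
Effective length L_e = K·L = 2 × 6.39 = 12.78 m
P_cr = π²EI / L_e² = π² × 70.6×10⁹ × 1.007×10^-4 / 12.78² = 4.298×10^5 N

P_cr ≈ 430 kN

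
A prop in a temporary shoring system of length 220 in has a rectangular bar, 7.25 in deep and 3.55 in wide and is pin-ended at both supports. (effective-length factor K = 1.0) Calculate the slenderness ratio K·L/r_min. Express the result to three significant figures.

λ ≈ 215

For a rectangle r_min = b/√12 = 3.55/√12 = 1.025 in
L_e = K·L = 1 × 220 = 220.0 in
λ = L_e / r_min = 220.00 / 1.025 = 215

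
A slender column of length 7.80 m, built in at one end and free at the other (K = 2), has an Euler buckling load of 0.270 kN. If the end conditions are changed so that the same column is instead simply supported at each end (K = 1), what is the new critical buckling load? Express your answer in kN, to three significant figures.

P_cr ≈ 1.08 kN

P_cr ∝ 1/K², so P_cr,new = P_cr,old × (K_old/K_new)² = 0.270 × (2/1)²
= 0.270 × 4.000 = 1.08 kN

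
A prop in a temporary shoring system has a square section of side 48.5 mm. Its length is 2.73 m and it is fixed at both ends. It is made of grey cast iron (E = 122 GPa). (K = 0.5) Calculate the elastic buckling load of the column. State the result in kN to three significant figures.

P_cr ≈ 298 kN

I = a⁴/12 = 48.5⁴/12 = 4.611×10^5 mm⁴
I = 4.611×10^5 mm⁴ = 4.611×10^-7 m⁴
Effective length L_e = K·L = 0.5 × 2.73 = 1.365 m
P_cr = π²EI / L_e² = π² × 122×10⁹ × 4.611×10^-7 / 1.365² = 2.980×10^5 N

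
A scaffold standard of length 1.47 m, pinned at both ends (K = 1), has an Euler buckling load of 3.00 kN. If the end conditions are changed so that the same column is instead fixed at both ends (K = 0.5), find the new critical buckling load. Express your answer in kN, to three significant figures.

P_cr ∝ 1/K², so P_cr,new = P_cr,old × (K_old/K_new)² = 3.00 × (1/0.5)²
= 3.00 × 4.000 = 12.0 kN

P_cr ≈ 12.0 kN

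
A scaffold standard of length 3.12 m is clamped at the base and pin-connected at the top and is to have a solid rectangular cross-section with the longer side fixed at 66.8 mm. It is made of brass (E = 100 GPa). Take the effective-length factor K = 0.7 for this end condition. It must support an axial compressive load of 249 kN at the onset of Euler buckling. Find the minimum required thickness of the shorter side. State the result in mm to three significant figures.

L_e = K·L = 0.7 × 3.12 = 2.184 m
Required I = P_cr·L_e²/(π²E) = 2.490×10^5 × 2.184² / (π² × 1.00×10^11) = 1.203×10^-6 m⁴
I_req = 1.203×10^6 mm⁴
Rectangle, weak axis: I_min = h·b³/12 with h = 66.8 mm fixed  ⇒  b = (12I/h)^(1/3) = 60.0 mm

b ≈ 60.0 mm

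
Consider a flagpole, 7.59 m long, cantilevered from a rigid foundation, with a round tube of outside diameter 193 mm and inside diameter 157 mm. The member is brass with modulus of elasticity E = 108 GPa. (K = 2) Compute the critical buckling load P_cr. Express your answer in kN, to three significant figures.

P_cr ≈ 177 kN

d_o = 193 mm, d_i = 157 mm
I = π(d_o⁴ − d_i⁴)/64 = π(193⁴ − 157.0⁴)/64 = 3.828×10^7 mm⁴
I = 3.828×10^7 mm⁴ = 3.828×10^-5 m⁴
Effective length L_e = K·L = 2 × 7.59 = 15.18 m
P_cr = π²EI / L_e² = π² × 108×10⁹ × 3.828×10^-5 / 15.18² = 1.771×10^5 N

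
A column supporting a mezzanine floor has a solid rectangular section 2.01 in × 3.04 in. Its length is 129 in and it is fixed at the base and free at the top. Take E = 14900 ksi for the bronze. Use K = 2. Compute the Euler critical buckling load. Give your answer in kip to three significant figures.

Buckling occurs about the weak axis: I_min = h·b³/12 with b = 2.01 in (the shorter side).
I_min = 3.04×2.01³/12 = 2.057 in⁴
Effective length L_e = K·L = 2 × 129 = 258.0 in
P_cr = π²EI / L_e² = π² × 14900×10³ × 2.057 / 258.0² = 4.545×10^3 lb

P_cr ≈ 4.54 kip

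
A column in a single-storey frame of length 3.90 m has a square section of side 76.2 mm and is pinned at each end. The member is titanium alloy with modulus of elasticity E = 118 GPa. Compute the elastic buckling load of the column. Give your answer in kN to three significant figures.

I = a⁴/12 = 76.2⁴/12 = 2.810×10^6 mm⁴
I = 2.810×10^6 mm⁴ = 2.810×10^-6 m⁴
Effective length L_e = K·L = 1 × 3.90 = 3.900 m
P_cr = π²EI / L_e² = π² × 118×10⁹ × 2.810×10^-6 / 3.900² = 2.151×10^5 N

P_cr ≈ 215 kN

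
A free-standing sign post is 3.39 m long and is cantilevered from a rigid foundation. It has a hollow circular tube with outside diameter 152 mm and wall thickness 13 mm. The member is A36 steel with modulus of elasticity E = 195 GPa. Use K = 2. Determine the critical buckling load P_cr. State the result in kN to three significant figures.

P_cr ≈ 579 kN

Inner diameter d_i = 152 − 2×13 = 126.0 mm
I = π(d_o⁴ − d_i⁴)/64 = π(152⁴ − 126.0⁴)/64 = 1.383×10^7 mm⁴
I = 1.383×10^7 mm⁴ = 1.383×10^-5 m⁴
Effective length L_e = K·L = 2 × 3.39 = 6.780 m
P_cr = π²EI / L_e² = π² × 195×10⁹ × 1.383×10^-5 / 6.780² = 5.790×10^5 N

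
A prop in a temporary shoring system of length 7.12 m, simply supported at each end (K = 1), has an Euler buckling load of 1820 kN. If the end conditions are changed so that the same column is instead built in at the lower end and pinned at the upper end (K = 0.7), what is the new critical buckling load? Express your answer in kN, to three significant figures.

P_cr ≈ 3710 kN

P_cr ∝ 1/K², so P_cr,new = P_cr,old × (K_old/K_new)² = 1820 × (1/0.7)²
= 1820 × 2.041 = 3710 kN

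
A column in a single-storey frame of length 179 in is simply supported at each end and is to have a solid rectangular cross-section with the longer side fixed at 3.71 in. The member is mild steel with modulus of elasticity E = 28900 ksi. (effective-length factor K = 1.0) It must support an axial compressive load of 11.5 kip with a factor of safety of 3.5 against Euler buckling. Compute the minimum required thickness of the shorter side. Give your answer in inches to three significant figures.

Required P_cr = n·P = 3.5 × 11.5 = 40.25 kip
L_e = K·L = 1 × 179 = 179.0 in
Required I = P_cr·L_e²/(π²E) = 4.025×10^4 × 179.0² / (π² × 2.89×10^7) = 4.521 in⁴
Rectangle, weak axis: I_min = h·b³/12 with h = 3.71 in fixed  ⇒  b = (12I/h)^(1/3) = 2.45 in

b ≈ 2.45 in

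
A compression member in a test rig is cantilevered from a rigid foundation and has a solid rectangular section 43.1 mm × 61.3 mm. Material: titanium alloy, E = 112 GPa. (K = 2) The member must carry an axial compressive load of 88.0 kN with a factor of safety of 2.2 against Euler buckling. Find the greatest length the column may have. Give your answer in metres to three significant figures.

Buckling occurs about the weak axis: I_min = h·b³/12 with b = 43.1 mm (the shorter side).
I_min = 61.3×43.1³/12 = 4.090×10^5 mm⁴
I = 4.090×10^-7 m⁴
Required critical load P_cr = n·P = 2.2 × 88.0 = 193.6 kN = 1.936×10^5 N
From P_cr = π²EI/(K·L)²:  L = (1/K)·√(π²EI/P_cr) = (1/2)·√(π²×1.12×10^11×4.090×10^-7/1.936×10^5)
L = 0.764 m

L_max ≈ 0.764 m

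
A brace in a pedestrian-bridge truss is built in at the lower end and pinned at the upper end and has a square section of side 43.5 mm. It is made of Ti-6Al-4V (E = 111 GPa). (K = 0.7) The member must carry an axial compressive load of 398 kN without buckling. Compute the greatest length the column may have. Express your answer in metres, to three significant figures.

I = a⁴/12 = 43.5⁴/12 = 2.984×10^5 mm⁴
I = 2.984×10^-7 m⁴
At the buckling limit P_cr = P = 3.980×10^5 N
From P_cr = π²EI/(K·L)²:  L = (1/K)·√(π²EI/P_cr) = (1/0.7)·√(π²×1.11×10^11×2.984×10^-7/3.980×10^5)
L = 1.29 m

L_max ≈ 1.29 m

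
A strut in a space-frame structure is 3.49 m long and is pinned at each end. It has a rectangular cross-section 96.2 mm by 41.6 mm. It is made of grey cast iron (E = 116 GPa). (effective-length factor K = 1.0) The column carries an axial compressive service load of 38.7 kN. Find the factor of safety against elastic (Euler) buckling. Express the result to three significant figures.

Buckling occurs about the weak axis: I_min = h·b³/12 with b = 41.6 mm (the shorter side).
I_min = 96.2×41.6³/12 = 5.771×10^5 mm⁴
I = 5.771×10^5 mm⁴ = 5.771×10^-7 m⁴
Effective length L_e = K·L = 1 × 3.49 = 3.490 m
P_cr = π²EI / L_e² = π² × 116×10⁹ × 5.771×10^-7 / 3.490² = 5.425×10^4 N
Factor of safety n = P_cr / P = 54.248 / 38.7 = 1.40

n ≈ 1.40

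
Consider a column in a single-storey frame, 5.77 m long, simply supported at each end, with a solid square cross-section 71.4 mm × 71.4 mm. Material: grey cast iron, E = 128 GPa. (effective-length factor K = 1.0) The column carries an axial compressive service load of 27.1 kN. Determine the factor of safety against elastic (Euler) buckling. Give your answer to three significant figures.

n ≈ 3.03

I = a⁴/12 = 71.4⁴/12 = 2.166×10^6 mm⁴
I = 2.166×10^6 mm⁴ = 2.166×10^-6 m⁴
Effective length L_e = K·L = 1 × 5.77 = 5.770 m
P_cr = π²EI / L_e² = π² × 128×10⁹ × 2.166×10^-6 / 5.770² = 8.218×10^4 N
Factor of safety n = P_cr / P = 82.181 / 27.1 = 3.03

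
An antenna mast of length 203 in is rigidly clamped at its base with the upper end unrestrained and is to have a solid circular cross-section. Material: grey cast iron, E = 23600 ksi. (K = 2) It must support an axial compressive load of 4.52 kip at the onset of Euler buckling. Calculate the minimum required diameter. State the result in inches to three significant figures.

d ≈ 2.84 in

L_e = K·L = 2 × 203 = 406.0 in
Required I = P_cr·L_e²/(π²E) = 4.520×10^3 × 406.0² / (π² × 2.36×10^7) = 3.199 in⁴
Solid circle: I = πd⁴/64  ⇒  d = (64I/π)^(1/4) = (64×3.199/π)^(1/4) = 2.84 in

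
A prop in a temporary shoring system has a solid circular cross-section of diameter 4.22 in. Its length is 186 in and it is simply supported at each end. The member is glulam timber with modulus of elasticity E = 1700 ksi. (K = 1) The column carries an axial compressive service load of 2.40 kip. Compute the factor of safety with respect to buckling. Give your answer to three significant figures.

I = πd⁴/64 = π×4.22⁴/64 = 15.57 in⁴
Effective length L_e = K·L = 1 × 186 = 186.0 in
P_cr = π²EI / L_e² = π² × 1700×10³ × 15.57 / 186.0² = 7.550×10^3 lb
Factor of safety n = P_cr / P = 7.5499 / 2.40 = 3.15

n ≈ 3.15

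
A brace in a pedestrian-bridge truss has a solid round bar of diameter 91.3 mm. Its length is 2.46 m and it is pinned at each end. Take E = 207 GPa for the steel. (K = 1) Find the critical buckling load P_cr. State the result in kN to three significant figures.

I = πd⁴/64 = π×91.3⁴/64 = 3.411×10^6 mm⁴
I = 3.411×10^6 mm⁴ = 3.411×10^-6 m⁴
Effective length L_e = K·L = 1 × 2.46 = 2.460 m
P_cr = π²EI / L_e² = π² × 207×10⁹ × 3.411×10^-6 / 2.460² = 1.151×10^6 N

P_cr ≈ 1150 kN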